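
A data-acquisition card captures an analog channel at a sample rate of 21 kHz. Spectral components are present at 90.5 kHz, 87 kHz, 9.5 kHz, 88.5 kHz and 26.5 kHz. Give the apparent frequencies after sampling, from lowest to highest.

fs/2 = 10.5 kHz.
90.5 kHz mod fs = 6.5 kHz.
6.5 kHz ≤ fs/2 = 10.5 kHz, appears at 6.5 kHz.
87 kHz mod fs = 3 kHz.
3 kHz ≤ fs/2 = 10.5 kHz, appears at 3 kHz.
9.5 kHz ≤ fs/2 = 10.5 kHz, passes unchanged.
88.5 kHz mod fs = 4.5 kHz.
4.5 kHz ≤ fs/2 = 10.5 kHz, appears at 4.5 kHz.
26.5 kHz mod fs = 5.5 kHz.
5.5 kHz ≤ fs/2 = 10.5 kHz, appears at 5.5 kHz.
Distinct values: {3 kHz, 4.5 kHz, 5.5 kHz, 6.5 kHz, 9.5 kHz}.

3 kHz, 4.5 kHz, 5.5 kHz, 6.5 kHz, 9.5 kHz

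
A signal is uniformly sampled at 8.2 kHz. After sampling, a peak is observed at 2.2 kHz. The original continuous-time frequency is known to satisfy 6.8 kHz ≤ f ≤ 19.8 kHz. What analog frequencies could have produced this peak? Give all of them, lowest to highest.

10.4 kHz, 14.2 kHz, 18.6 kHz

Frequencies that alias to 2.2 kHz are k·fs ± 2.2 kHz for integer k ≥ 0.
k=0: 2.2 kHz.
k=1: 6 kHz, 10.4 kHz.
k=2: 14.2 kHz, 18.6 kHz.
k=3: 22.4 kHz, 26.8 kHz.
Within [6.8 kHz, 19.8 kHz]: 10.4 kHz, 14.2 kHz, 18.6 kHz.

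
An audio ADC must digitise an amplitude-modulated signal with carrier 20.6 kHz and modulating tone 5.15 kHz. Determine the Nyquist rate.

51.5 kHz

AM sidebands sit at fc ± fm = 15.45 kHz and 25.75 kHz.
Highest-frequency component: 25.75 kHz.
Nyquist rate = 2 × 25.75 kHz = 51.5 kHz.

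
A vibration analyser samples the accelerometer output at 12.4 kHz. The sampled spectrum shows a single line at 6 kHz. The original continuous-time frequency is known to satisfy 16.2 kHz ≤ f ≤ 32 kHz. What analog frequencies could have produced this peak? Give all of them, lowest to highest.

18.4 kHz, 18.8 kHz, 30.8 kHz, 31.2 kHz

Frequencies that alias to 6 kHz are k·fs ± 6 kHz for integer k ≥ 0.
k=0: 6 kHz.
k=1: 6.4 kHz, 18.4 kHz.
k=2: 18.8 kHz, 30.8 kHz.
k=3: 31.2 kHz, 43.2 kHz.
k=4: 43.6 kHz, 55.6 kHz.
Within [16.2 kHz, 32 kHz]: 18.4 kHz, 18.8 kHz, 30.8 kHz, 31.2 kHz.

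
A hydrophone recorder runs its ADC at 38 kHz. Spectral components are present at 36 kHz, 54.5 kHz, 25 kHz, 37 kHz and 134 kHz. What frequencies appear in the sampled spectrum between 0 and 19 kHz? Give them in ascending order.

1 kHz, 2 kHz, 13 kHz, 16.5 kHz, 18 kHz

fs/2 = 19 kHz.
36 kHz > fs/2 = 19 kHz, folds to fs − 36 kHz = 2 kHz.
54.5 kHz mod fs = 16.5 kHz.
16.5 kHz ≤ fs/2 = 19 kHz, appears at 16.5 kHz.
25 kHz > fs/2 = 19 kHz, folds to fs − 25 kHz = 13 kHz.
37 kHz > fs/2 = 19 kHz, folds to fs − 37 kHz = 1 kHz.
134 kHz mod fs = 20 kHz.
20 kHz > fs/2 = 19 kHz, folds to fs − 20 kHz = 18 kHz.
Distinct values: {1 kHz, 2 kHz, 13 kHz, 16.5 kHz, 18 kHz}.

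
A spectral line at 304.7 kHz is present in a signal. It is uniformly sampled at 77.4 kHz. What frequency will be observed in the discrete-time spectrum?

4.9 kHz

304.7 kHz mod fs = 72.5 kHz.
72.5 kHz > fs/2 = 38.7 kHz, folds to fs − 72.5 kHz = 4.9 kHz.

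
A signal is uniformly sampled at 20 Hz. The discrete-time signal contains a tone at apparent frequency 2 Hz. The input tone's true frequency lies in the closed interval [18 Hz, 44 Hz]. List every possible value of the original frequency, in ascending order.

18 Hz, 22 Hz, 38 Hz, 42 Hz

Frequencies that alias to 2 Hz are k·fs ± 2 Hz for integer k ≥ 0.
k=0: 2 Hz.
k=1: 18 Hz, 22 Hz.
k=2: 38 Hz, 42 Hz.
k=3: 58 Hz, 62 Hz.
Within [18 Hz, 44 Hz]: 18 Hz, 22 Hz, 38 Hz, 42 Hz.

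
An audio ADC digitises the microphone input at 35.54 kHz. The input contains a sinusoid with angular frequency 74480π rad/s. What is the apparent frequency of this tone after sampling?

ω = 74480π rad/s → f = ω/(2π) = 37240 Hz = 37.24 kHz.
37.24 kHz mod fs = 1.7 kHz.
1.7 kHz ≤ fs/2 = 17.77 kHz, appears at 1.7 kHz.

1.7 kHz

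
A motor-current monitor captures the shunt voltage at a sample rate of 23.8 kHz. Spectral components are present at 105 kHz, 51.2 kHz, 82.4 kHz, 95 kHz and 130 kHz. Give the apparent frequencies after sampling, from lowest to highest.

0.2 kHz, 3.6 kHz, 9.8 kHz, 11 kHz

fs/2 = 11.9 kHz.
105 kHz mod fs = 9.8 kHz.
9.8 kHz ≤ fs/2 = 11.9 kHz, appears at 9.8 kHz.
51.2 kHz mod fs = 3.6 kHz.
3.6 kHz ≤ fs/2 = 11.9 kHz, appears at 3.6 kHz.
82.4 kHz mod fs = 11 kHz.
11 kHz ≤ fs/2 = 11.9 kHz, appears at 11 kHz.
95 kHz mod fs = 23.6 kHz.
23.6 kHz > fs/2 = 11.9 kHz, folds to fs − 23.6 kHz = 0.2 kHz.
130 kHz mod fs = 11 kHz.
11 kHz ≤ fs/2 = 11.9 kHz, appears at 11 kHz.
Distinct values: {0.2 kHz, 3.6 kHz, 9.8 kHz, 11 kHz}.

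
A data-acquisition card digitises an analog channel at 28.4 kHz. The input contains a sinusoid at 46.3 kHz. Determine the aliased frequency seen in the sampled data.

46.3 kHz mod fs = 17.9 kHz.
17.9 kHz > fs/2 = 14.2 kHz, folds to fs − 17.9 kHz = 10.5 kHz.

10.5 kHz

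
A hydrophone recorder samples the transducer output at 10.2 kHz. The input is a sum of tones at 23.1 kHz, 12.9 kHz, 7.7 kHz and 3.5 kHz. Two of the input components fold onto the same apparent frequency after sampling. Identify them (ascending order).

12.9 kHz, 23.1 kHz

fs/2 = 5.1 kHz.
23.1 kHz mod fs = 2.7 kHz.
2.7 kHz ≤ fs/2 = 5.1 kHz, appears at 2.7 kHz.
12.9 kHz mod fs = 2.7 kHz.
2.7 kHz ≤ fs/2 = 5.1 kHz, appears at 2.7 kHz.
7.7 kHz > fs/2 = 5.1 kHz, folds to fs − 7.7 kHz = 2.5 kHz.
3.5 kHz ≤ fs/2 = 5.1 kHz, passes unchanged.
12.9 kHz and 23.1 kHz both map to 2.7 kHz.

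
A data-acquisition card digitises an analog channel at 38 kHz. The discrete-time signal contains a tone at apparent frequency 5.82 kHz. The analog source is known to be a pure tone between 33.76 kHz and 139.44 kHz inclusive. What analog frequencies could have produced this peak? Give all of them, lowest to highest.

43.82 kHz, 70.18 kHz, 81.82 kHz, 108.18 kHz, 119.82 kHz

Frequencies that alias to 5.82 kHz are k·fs ± 5.82 kHz for integer k ≥ 0.
k=0: 5.82 kHz.
k=1: 32.18 kHz, 43.82 kHz.
k=2: 70.18 kHz, 81.82 kHz.
k=3: 108.18 kHz, 119.82 kHz.
k=4: 146.18 kHz, 157.82 kHz.
Within [33.76 kHz, 139.44 kHz]: 43.82 kHz, 70.18 kHz, 81.82 kHz, 108.18 kHz, 119.82 kHz.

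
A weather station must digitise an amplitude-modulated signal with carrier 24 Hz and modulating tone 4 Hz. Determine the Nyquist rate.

56 Hz

AM sidebands sit at fc ± fm = 20 Hz and 28 Hz.
Highest-frequency component: 28 Hz.
Nyquist rate = 2 × 28 Hz = 56 Hz.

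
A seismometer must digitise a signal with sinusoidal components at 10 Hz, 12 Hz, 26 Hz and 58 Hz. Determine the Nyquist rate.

Highest-frequency component: 58 Hz.
Nyquist rate = 2 × 58 Hz = 116 Hz.

116 Hz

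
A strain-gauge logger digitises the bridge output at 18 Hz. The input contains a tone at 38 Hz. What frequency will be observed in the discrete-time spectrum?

2 Hz

38 Hz mod fs = 2 Hz.
2 Hz ≤ fs/2 = 9 Hz, appears at 2 Hz.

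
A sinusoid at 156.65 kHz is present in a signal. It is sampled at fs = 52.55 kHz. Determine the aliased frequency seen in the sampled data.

156.65 kHz mod fs = 51.55 kHz.
51.55 kHz > fs/2 = 26.275 kHz, folds to fs − 51.55 kHz = 1 kHz.

1 kHz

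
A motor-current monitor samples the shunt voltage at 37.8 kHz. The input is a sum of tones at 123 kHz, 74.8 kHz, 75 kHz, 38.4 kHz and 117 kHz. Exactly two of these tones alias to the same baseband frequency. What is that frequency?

fs/2 = 18.9 kHz.
123 kHz mod fs = 9.6 kHz.
9.6 kHz ≤ fs/2 = 18.9 kHz, appears at 9.6 kHz.
74.8 kHz mod fs = 37 kHz.
37 kHz > fs/2 = 18.9 kHz, folds to fs − 37 kHz = 0.8 kHz.
75 kHz mod fs = 37.2 kHz.
37.2 kHz > fs/2 = 18.9 kHz, folds to fs − 37.2 kHz = 0.6 kHz.
38.4 kHz mod fs = 0.6 kHz.
0.6 kHz ≤ fs/2 = 18.9 kHz, appears at 0.6 kHz.
117 kHz mod fs = 3.6 kHz.
3.6 kHz ≤ fs/2 = 18.9 kHz, appears at 3.6 kHz.
38.4 kHz and 75 kHz both map to 0.6 kHz.

0.6 kHz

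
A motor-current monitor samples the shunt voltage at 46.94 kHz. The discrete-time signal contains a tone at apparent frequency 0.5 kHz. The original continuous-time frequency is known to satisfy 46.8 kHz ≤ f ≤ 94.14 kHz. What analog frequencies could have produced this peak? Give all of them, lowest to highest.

47.44 kHz, 93.38 kHz

Frequencies that alias to 0.5 kHz are k·fs ± 0.5 kHz for integer k ≥ 0.
k=0: 0.5 kHz.
k=1: 46.44 kHz, 47.44 kHz.
k=2: 93.38 kHz, 94.38 kHz.
k=3: 140.32 kHz, 141.32 kHz.
Within [46.8 kHz, 94.14 kHz]: 47.44 kHz, 93.38 kHz.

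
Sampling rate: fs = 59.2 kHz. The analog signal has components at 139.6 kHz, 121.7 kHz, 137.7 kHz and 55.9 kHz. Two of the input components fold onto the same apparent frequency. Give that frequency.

fs/2 = 29.6 kHz.
139.6 kHz mod fs = 21.2 kHz.
21.2 kHz ≤ fs/2 = 29.6 kHz, appears at 21.2 kHz.
121.7 kHz mod fs = 3.3 kHz.
3.3 kHz ≤ fs/2 = 29.6 kHz, appears at 3.3 kHz.
137.7 kHz mod fs = 19.3 kHz.
19.3 kHz ≤ fs/2 = 29.6 kHz, appears at 19.3 kHz.
55.9 kHz > fs/2 = 29.6 kHz, folds to fs − 55.9 kHz = 3.3 kHz.
55.9 kHz and 121.7 kHz both map to 3.3 kHz.

3.3 kHz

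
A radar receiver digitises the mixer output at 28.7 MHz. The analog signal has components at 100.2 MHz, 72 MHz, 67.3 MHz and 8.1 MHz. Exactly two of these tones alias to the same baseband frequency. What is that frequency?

fs/2 = 14.35 MHz.
100.2 MHz mod fs = 14.1 MHz.
14.1 MHz ≤ fs/2 = 14.35 MHz, appears at 14.1 MHz.
72 MHz mod fs = 14.6 MHz.
14.6 MHz > fs/2 = 14.35 MHz, folds to fs − 14.6 MHz = 14.1 MHz.
67.3 MHz mod fs = 9.9 MHz.
9.9 MHz ≤ fs/2 = 14.35 MHz, appears at 9.9 MHz.
8.1 MHz ≤ fs/2 = 14.35 MHz, passes unchanged.
72 MHz and 100.2 MHz both map to 14.1 MHz.

14.1 MHz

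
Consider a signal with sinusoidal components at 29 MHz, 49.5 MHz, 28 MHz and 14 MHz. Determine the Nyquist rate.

99 MHz

Highest-frequency component: 49.5 MHz.
Nyquist rate = 2 × 49.5 MHz = 99 MHz.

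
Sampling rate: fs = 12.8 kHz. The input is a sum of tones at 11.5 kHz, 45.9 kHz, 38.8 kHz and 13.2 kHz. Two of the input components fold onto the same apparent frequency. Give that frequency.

fs/2 = 6.4 kHz.
11.5 kHz > fs/2 = 6.4 kHz, folds to fs − 11.5 kHz = 1.3 kHz.
45.9 kHz mod fs = 7.5 kHz.
7.5 kHz > fs/2 = 6.4 kHz, folds to fs − 7.5 kHz = 5.3 kHz.
38.8 kHz mod fs = 0.4 kHz.
0.4 kHz ≤ fs/2 = 6.4 kHz, appears at 0.4 kHz.
13.2 kHz mod fs = 0.4 kHz.
0.4 kHz ≤ fs/2 = 6.4 kHz, appears at 0.4 kHz.
13.2 kHz and 38.8 kHz both map to 0.4 kHz.

0.4 kHz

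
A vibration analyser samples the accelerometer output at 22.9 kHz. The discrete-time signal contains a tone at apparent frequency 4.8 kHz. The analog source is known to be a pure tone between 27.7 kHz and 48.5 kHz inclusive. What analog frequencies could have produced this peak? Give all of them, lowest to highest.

Frequencies that alias to 4.8 kHz are k·fs ± 4.8 kHz for integer k ≥ 0.
k=0: 4.8 kHz.
k=1: 18.1 kHz, 27.7 kHz.
k=2: 41 kHz, 50.6 kHz.
k=3: 63.9 kHz, 73.5 kHz.
Within [27.7 kHz, 48.5 kHz]: 27.7 kHz, 41 kHz.

27.7 kHz, 41 kHz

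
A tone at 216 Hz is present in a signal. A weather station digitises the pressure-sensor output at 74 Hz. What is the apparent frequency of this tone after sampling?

216 Hz mod fs = 68 Hz.
68 Hz > fs/2 = 37 Hz, folds to fs − 68 Hz = 6 Hz.

6 Hz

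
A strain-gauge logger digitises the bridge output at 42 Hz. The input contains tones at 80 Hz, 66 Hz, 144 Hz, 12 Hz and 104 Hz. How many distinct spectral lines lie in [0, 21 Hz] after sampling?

4

fs/2 = 21 Hz.
80 Hz mod fs = 38 Hz.
38 Hz > fs/2 = 21 Hz, folds to fs − 38 Hz = 4 Hz.
66 Hz mod fs = 24 Hz.
24 Hz > fs/2 = 21 Hz, folds to fs − 24 Hz = 18 Hz.
144 Hz mod fs = 18 Hz.
18 Hz ≤ fs/2 = 21 Hz, appears at 18 Hz.
12 Hz ≤ fs/2 = 21 Hz, passes unchanged.
104 Hz mod fs = 20 Hz.
20 Hz ≤ fs/2 = 21 Hz, appears at 20 Hz.
Distinct values: {4 Hz, 12 Hz, 18 Hz, 20 Hz} → 4.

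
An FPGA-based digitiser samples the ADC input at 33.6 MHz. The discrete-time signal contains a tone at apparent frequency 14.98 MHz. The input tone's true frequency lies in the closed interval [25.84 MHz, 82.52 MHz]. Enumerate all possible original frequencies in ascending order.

48.58 MHz, 52.22 MHz, 82.18 MHz

Frequencies that alias to 14.98 MHz are k·fs ± 14.98 MHz for integer k ≥ 0.
k=0: 14.98 MHz.
k=1: 18.62 MHz, 48.58 MHz.
k=2: 52.22 MHz, 82.18 MHz.
k=3: 85.82 MHz, 115.78 MHz.
Within [25.84 MHz, 82.52 MHz]: 48.58 MHz, 52.22 MHz, 82.18 MHz.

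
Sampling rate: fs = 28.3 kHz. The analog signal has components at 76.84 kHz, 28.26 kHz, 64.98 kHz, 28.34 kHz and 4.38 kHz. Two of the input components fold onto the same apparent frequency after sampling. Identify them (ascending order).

28.26 kHz, 28.34 kHz

fs/2 = 14.15 kHz.
76.84 kHz mod fs = 20.24 kHz.
20.24 kHz > fs/2 = 14.15 kHz, folds to fs − 20.24 kHz = 8.06 kHz.
28.26 kHz > fs/2 = 14.15 kHz, folds to fs − 28.26 kHz = 0.04 kHz.
64.98 kHz mod fs = 8.38 kHz.
8.38 kHz ≤ fs/2 = 14.15 kHz, appears at 8.38 kHz.
28.34 kHz mod fs = 0.04 kHz.
0.04 kHz ≤ fs/2 = 14.15 kHz, appears at 0.04 kHz.
4.38 kHz ≤ fs/2 = 14.15 kHz, passes unchanged.
28.26 kHz and 28.34 kHz both map to 0.04 kHz.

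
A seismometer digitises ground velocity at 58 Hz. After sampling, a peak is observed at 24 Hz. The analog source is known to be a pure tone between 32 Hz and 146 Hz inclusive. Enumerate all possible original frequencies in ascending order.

Frequencies that alias to 24 Hz are k·fs ± 24 Hz for integer k ≥ 0.
k=0: 24 Hz.
k=1: 34 Hz, 82 Hz.
k=2: 92 Hz, 140 Hz.
k=3: 150 Hz, 198 Hz.
Within [32 Hz, 146 Hz]: 34 Hz, 82 Hz, 92 Hz, 140 Hz.

34 Hz, 82 Hz, 92 Hz, 140 Hz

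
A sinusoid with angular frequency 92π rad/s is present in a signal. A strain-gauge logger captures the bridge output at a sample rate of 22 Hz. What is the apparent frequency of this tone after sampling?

2 Hz

ω = 92π rad/s → f = ω/(2π) = 46 Hz.
46 Hz mod fs = 2 Hz.
2 Hz ≤ fs/2 = 11 Hz, appears at 2 Hz.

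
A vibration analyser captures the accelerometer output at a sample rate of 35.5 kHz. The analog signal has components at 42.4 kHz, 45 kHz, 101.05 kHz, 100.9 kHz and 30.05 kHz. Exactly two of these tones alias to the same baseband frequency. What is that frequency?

fs/2 = 17.75 kHz.
42.4 kHz mod fs = 6.9 kHz.
6.9 kHz ≤ fs/2 = 17.75 kHz, appears at 6.9 kHz.
45 kHz mod fs = 9.5 kHz.
9.5 kHz ≤ fs/2 = 17.75 kHz, appears at 9.5 kHz.
101.05 kHz mod fs = 30.05 kHz.
30.05 kHz > fs/2 = 17.75 kHz, folds to fs − 30.05 kHz = 5.45 kHz.
100.9 kHz mod fs = 29.9 kHz.
29.9 kHz > fs/2 = 17.75 kHz, folds to fs − 29.9 kHz = 5.6 kHz.
30.05 kHz > fs/2 = 17.75 kHz, folds to fs − 30.05 kHz = 5.45 kHz.
30.05 kHz and 101.05 kHz both map to 5.45 kHz.

5.45 kHz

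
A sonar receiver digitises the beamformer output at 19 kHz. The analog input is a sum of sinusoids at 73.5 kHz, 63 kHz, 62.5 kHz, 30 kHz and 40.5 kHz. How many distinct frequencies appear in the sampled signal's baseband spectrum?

4

fs/2 = 9.5 kHz.
73.5 kHz mod fs = 16.5 kHz.
16.5 kHz > fs/2 = 9.5 kHz, folds to fs − 16.5 kHz = 2.5 kHz.
63 kHz mod fs = 6 kHz.
6 kHz ≤ fs/2 = 9.5 kHz, appears at 6 kHz.
62.5 kHz mod fs = 5.5 kHz.
5.5 kHz ≤ fs/2 = 9.5 kHz, appears at 5.5 kHz.
30 kHz mod fs = 11 kHz.
11 kHz > fs/2 = 9.5 kHz, folds to fs − 11 kHz = 8 kHz.
40.5 kHz mod fs = 2.5 kHz.
2.5 kHz ≤ fs/2 = 9.5 kHz, appears at 2.5 kHz.
Distinct values: {2.5 kHz, 5.5 kHz, 6 kHz, 8 kHz} → 4.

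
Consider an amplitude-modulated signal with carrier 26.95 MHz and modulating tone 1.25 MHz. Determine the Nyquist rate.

AM sidebands sit at fc ± fm = 25.7 MHz and 28.2 MHz.
Highest-frequency component: 28.2 MHz.
Nyquist rate = 2 × 28.2 MHz = 56.4 MHz.

56.4 MHz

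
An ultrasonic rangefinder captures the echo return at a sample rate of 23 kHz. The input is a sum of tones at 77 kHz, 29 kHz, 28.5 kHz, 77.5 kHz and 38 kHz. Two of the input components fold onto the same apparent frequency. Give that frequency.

fs/2 = 11.5 kHz.
77 kHz mod fs = 8 kHz.
8 kHz ≤ fs/2 = 11.5 kHz, appears at 8 kHz.
29 kHz mod fs = 6 kHz.
6 kHz ≤ fs/2 = 11.5 kHz, appears at 6 kHz.
28.5 kHz mod fs = 5.5 kHz.
5.5 kHz ≤ fs/2 = 11.5 kHz, appears at 5.5 kHz.
77.5 kHz mod fs = 8.5 kHz.
8.5 kHz ≤ fs/2 = 11.5 kHz, appears at 8.5 kHz.
38 kHz mod fs = 15 kHz.
15 kHz > fs/2 = 11.5 kHz, folds to fs − 15 kHz = 8 kHz.
38 kHz and 77 kHz both map to 8 kHz.

8 kHz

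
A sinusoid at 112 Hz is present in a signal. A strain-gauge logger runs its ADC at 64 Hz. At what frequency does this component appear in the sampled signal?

112 Hz mod fs = 48 Hz.
48 Hz > fs/2 = 32 Hz, folds to fs − 48 Hz = 16 Hz.

16 Hz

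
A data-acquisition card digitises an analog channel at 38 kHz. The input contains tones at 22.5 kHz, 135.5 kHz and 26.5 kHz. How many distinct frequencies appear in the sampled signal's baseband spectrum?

3

fs/2 = 19 kHz.
22.5 kHz > fs/2 = 19 kHz, folds to fs − 22.5 kHz = 15.5 kHz.
135.5 kHz mod fs = 21.5 kHz.
21.5 kHz > fs/2 = 19 kHz, folds to fs − 21.5 kHz = 16.5 kHz.
26.5 kHz > fs/2 = 19 kHz, folds to fs − 26.5 kHz = 11.5 kHz.
Distinct values: {11.5 kHz, 15.5 kHz, 16.5 kHz} → 3.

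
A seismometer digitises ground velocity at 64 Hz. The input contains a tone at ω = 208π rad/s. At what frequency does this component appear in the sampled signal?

ω = 208π rad/s → f = ω/(2π) = 104 Hz.
104 Hz mod fs = 40 Hz.
40 Hz > fs/2 = 32 Hz, folds to fs − 40 Hz = 24 Hz.

24 Hz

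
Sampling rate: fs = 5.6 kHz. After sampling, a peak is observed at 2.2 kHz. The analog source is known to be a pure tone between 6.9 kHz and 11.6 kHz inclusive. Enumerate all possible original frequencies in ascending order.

Frequencies that alias to 2.2 kHz are k·fs ± 2.2 kHz for integer k ≥ 0.
k=0: 2.2 kHz.
k=1: 3.4 kHz, 7.8 kHz.
k=2: 9 kHz, 13.4 kHz.
k=3: 14.6 kHz, 19 kHz.
Within [6.9 kHz, 11.6 kHz]: 7.8 kHz, 9 kHz.

7.8 kHz, 9 kHz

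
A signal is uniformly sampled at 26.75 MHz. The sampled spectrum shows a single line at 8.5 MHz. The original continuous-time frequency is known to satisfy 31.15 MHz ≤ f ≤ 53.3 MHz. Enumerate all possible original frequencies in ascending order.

Frequencies that alias to 8.5 MHz are k·fs ± 8.5 MHz for integer k ≥ 0.
k=0: 8.5 MHz.
k=1: 18.25 MHz, 35.25 MHz.
k=2: 45 MHz, 62 MHz.
k=3: 71.75 MHz, 88.75 MHz.
Within [31.15 MHz, 53.3 MHz]: 35.25 MHz, 45 MHz.

35.25 MHz, 45 MHz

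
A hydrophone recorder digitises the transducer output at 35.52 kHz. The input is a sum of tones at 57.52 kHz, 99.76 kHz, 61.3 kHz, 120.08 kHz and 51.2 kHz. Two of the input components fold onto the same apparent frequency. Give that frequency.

13.52 kHz

fs/2 = 17.76 kHz.
57.52 kHz mod fs = 22 kHz.
22 kHz > fs/2 = 17.76 kHz, folds to fs − 22 kHz = 13.52 kHz.
99.76 kHz mod fs = 28.72 kHz.
28.72 kHz > fs/2 = 17.76 kHz, folds to fs − 28.72 kHz = 6.8 kHz.
61.3 kHz mod fs = 25.78 kHz.
25.78 kHz > fs/2 = 17.76 kHz, folds to fs − 25.78 kHz = 9.74 kHz.
120.08 kHz mod fs = 13.52 kHz.
13.52 kHz ≤ fs/2 = 17.76 kHz, appears at 13.52 kHz.
51.2 kHz mod fs = 15.68 kHz.
15.68 kHz ≤ fs/2 = 17.76 kHz, appears at 15.68 kHz.
57.52 kHz and 120.08 kHz both map to 13.52 kHz.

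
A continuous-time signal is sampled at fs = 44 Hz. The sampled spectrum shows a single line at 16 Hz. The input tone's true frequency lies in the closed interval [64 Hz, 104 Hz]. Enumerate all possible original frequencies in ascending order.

Frequencies that alias to 16 Hz are k·fs ± 16 Hz for integer k ≥ 0.
k=0: 16 Hz.
k=1: 28 Hz, 60 Hz.
k=2: 72 Hz, 104 Hz.
k=3: 116 Hz, 148 Hz.
Within [64 Hz, 104 Hz]: 72 Hz, 104 Hz.

72 Hz, 104 Hz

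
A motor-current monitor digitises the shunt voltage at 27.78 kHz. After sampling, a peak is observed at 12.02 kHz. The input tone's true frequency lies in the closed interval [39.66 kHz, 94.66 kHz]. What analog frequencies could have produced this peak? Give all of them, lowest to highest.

39.8 kHz, 43.54 kHz, 67.58 kHz, 71.32 kHz

Frequencies that alias to 12.02 kHz are k·fs ± 12.02 kHz for integer k ≥ 0.
k=0: 12.02 kHz.
k=1: 15.76 kHz, 39.8 kHz.
k=2: 43.54 kHz, 67.58 kHz.
k=3: 71.32 kHz, 95.36 kHz.
k=4: 99.1 kHz, 123.14 kHz.
Within [39.66 kHz, 94.66 kHz]: 39.8 kHz, 43.54 kHz, 67.58 kHz, 71.32 kHz.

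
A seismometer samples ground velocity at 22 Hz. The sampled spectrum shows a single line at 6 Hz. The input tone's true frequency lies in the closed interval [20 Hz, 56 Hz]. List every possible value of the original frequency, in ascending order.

Frequencies that alias to 6 Hz are k·fs ± 6 Hz for integer k ≥ 0.
k=0: 6 Hz.
k=1: 16 Hz, 28 Hz.
k=2: 38 Hz, 50 Hz.
k=3: 60 Hz, 72 Hz.
Within [20 Hz, 56 Hz]: 28 Hz, 38 Hz, 50 Hz.

28 Hz, 38 Hz, 50 Hz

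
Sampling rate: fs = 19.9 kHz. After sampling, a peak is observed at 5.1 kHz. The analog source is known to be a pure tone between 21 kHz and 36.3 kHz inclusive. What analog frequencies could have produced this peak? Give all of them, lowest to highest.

25 kHz, 34.7 kHz

Frequencies that alias to 5.1 kHz are k·fs ± 5.1 kHz for integer k ≥ 0.
k=0: 5.1 kHz.
k=1: 14.8 kHz, 25 kHz.
k=2: 34.7 kHz, 44.9 kHz.
k=3: 54.6 kHz, 64.8 kHz.
Within [21 kHz, 36.3 kHz]: 25 kHz, 34.7 kHz.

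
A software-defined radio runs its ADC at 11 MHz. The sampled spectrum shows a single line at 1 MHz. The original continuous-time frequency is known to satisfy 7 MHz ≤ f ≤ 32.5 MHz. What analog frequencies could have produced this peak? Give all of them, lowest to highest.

Frequencies that alias to 1 MHz are k·fs ± 1 MHz for integer k ≥ 0.
k=0: 1 MHz.
k=1: 10 MHz, 12 MHz.
k=2: 21 MHz, 23 MHz.
k=3: 32 MHz, 34 MHz.
k=4: 43 MHz, 45 MHz.
Within [7 MHz, 32.5 MHz]: 10 MHz, 12 MHz, 21 MHz, 23 MHz, 32 MHz.

10 MHz, 12 MHz, 21 MHz, 23 MHz, 32 MHz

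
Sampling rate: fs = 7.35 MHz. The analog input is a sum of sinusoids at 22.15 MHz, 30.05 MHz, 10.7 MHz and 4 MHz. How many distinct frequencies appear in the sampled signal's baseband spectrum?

fs/2 = 3.675 MHz.
22.15 MHz mod fs = 0.1 MHz.
0.1 MHz ≤ fs/2 = 3.675 MHz, appears at 0.1 MHz.
30.05 MHz mod fs = 0.65 MHz.
0.65 MHz ≤ fs/2 = 3.675 MHz, appears at 0.65 MHz.
10.7 MHz mod fs = 3.35 MHz.
3.35 MHz ≤ fs/2 = 3.675 MHz, appears at 3.35 MHz.
4 MHz > fs/2 = 3.675 MHz, folds to fs − 4 MHz = 3.35 MHz.
Distinct values: {0.1 MHz, 0.65 MHz, 3.35 MHz} → 3.

3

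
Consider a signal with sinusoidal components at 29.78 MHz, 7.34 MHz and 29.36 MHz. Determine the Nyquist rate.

59.56 MHz

Highest-frequency component: 29.78 MHz.
Nyquist rate = 2 × 29.78 MHz = 59.56 MHz.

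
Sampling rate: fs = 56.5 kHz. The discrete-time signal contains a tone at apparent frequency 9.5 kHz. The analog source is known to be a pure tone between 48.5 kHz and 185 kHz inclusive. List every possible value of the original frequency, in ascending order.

Frequencies that alias to 9.5 kHz are k·fs ± 9.5 kHz for integer k ≥ 0.
k=0: 9.5 kHz.
k=1: 47 kHz, 66 kHz.
k=2: 103.5 kHz, 122.5 kHz.
k=3: 160 kHz, 179 kHz.
k=4: 216.5 kHz, 235.5 kHz.
Within [48.5 kHz, 185 kHz]: 66 kHz, 103.5 kHz, 122.5 kHz, 160 kHz, 179 kHz.

66 kHz, 103.5 kHz, 122.5 kHz, 160 kHz, 179 kHz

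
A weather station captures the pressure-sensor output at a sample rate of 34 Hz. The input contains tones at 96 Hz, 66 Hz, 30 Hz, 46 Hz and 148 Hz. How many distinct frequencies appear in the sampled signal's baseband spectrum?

4

fs/2 = 17 Hz.
96 Hz mod fs = 28 Hz.
28 Hz > fs/2 = 17 Hz, folds to fs − 28 Hz = 6 Hz.
66 Hz mod fs = 32 Hz.
32 Hz > fs/2 = 17 Hz, folds to fs − 32 Hz = 2 Hz.
30 Hz > fs/2 = 17 Hz, folds to fs − 30 Hz = 4 Hz.
46 Hz mod fs = 12 Hz.
12 Hz ≤ fs/2 = 17 Hz, appears at 12 Hz.
148 Hz mod fs = 12 Hz.
12 Hz ≤ fs/2 = 17 Hz, appears at 12 Hz.
Distinct values: {2 Hz, 4 Hz, 6 Hz, 12 Hz} → 4.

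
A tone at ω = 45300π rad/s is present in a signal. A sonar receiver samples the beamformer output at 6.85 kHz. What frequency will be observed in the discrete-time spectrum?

2.1 kHz

ω = 45300π rad/s → f = ω/(2π) = 22650 Hz = 22.65 kHz.
22.65 kHz mod fs = 2.1 kHz.
2.1 kHz ≤ fs/2 = 3.425 kHz, appears at 2.1 kHz.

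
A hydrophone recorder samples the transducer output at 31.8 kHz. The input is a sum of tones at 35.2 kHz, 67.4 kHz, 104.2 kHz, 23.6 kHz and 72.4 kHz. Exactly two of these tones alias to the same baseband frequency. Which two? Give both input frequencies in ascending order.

72.4 kHz, 104.2 kHz

fs/2 = 15.9 kHz.
35.2 kHz mod fs = 3.4 kHz.
3.4 kHz ≤ fs/2 = 15.9 kHz, appears at 3.4 kHz.
67.4 kHz mod fs = 3.8 kHz.
3.8 kHz ≤ fs/2 = 15.9 kHz, appears at 3.8 kHz.
104.2 kHz mod fs = 8.8 kHz.
8.8 kHz ≤ fs/2 = 15.9 kHz, appears at 8.8 kHz.
23.6 kHz > fs/2 = 15.9 kHz, folds to fs − 23.6 kHz = 8.2 kHz.
72.4 kHz mod fs = 8.8 kHz.
8.8 kHz ≤ fs/2 = 15.9 kHz, appears at 8.8 kHz.
72.4 kHz and 104.2 kHz both map to 8.8 kHz.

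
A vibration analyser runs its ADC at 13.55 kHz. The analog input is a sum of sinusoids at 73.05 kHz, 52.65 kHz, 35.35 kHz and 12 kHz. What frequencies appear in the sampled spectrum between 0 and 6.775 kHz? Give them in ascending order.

fs/2 = 6.775 kHz.
73.05 kHz mod fs = 5.3 kHz.
5.3 kHz ≤ fs/2 = 6.775 kHz, appears at 5.3 kHz.
52.65 kHz mod fs = 12 kHz.
12 kHz > fs/2 = 6.775 kHz, folds to fs − 12 kHz = 1.55 kHz.
35.35 kHz mod fs = 8.25 kHz.
8.25 kHz > fs/2 = 6.775 kHz, folds to fs − 8.25 kHz = 5.3 kHz.
12 kHz > fs/2 = 6.775 kHz, folds to fs − 12 kHz = 1.55 kHz.
Distinct values: {1.55 kHz, 5.3 kHz}.

1.55 kHz, 5.3 kHz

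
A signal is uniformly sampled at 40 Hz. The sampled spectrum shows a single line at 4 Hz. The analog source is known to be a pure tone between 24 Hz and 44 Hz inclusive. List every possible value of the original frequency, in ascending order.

Frequencies that alias to 4 Hz are k·fs ± 4 Hz for integer k ≥ 0.
k=0: 4 Hz.
k=1: 36 Hz, 44 Hz.
k=2: 76 Hz, 84 Hz.
Within [24 Hz, 44 Hz]: 36 Hz, 44 Hz.

36 Hz, 44 Hz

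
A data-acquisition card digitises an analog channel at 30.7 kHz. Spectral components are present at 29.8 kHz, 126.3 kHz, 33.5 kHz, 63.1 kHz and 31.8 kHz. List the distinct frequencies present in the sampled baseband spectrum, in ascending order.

fs/2 = 15.35 kHz.
29.8 kHz > fs/2 = 15.35 kHz, folds to fs − 29.8 kHz = 0.9 kHz.
126.3 kHz mod fs = 3.5 kHz.
3.5 kHz ≤ fs/2 = 15.35 kHz, appears at 3.5 kHz.
33.5 kHz mod fs = 2.8 kHz.
2.8 kHz ≤ fs/2 = 15.35 kHz, appears at 2.8 kHz.
63.1 kHz mod fs = 1.7 kHz.
1.7 kHz ≤ fs/2 = 15.35 kHz, appears at 1.7 kHz.
31.8 kHz mod fs = 1.1 kHz.
1.1 kHz ≤ fs/2 = 15.35 kHz, appears at 1.1 kHz.
Distinct values: {0.9 kHz, 1.1 kHz, 1.7 kHz, 2.8 kHz, 3.5 kHz}.

0.9 kHz, 1.1 kHz, 1.7 kHz, 2.8 kHz, 3.5 kHz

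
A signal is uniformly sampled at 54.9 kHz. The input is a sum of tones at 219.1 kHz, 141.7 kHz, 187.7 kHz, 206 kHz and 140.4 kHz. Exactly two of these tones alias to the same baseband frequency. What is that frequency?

fs/2 = 27.45 kHz.
219.1 kHz mod fs = 54.4 kHz.
54.4 kHz > fs/2 = 27.45 kHz, folds to fs − 54.4 kHz = 0.5 kHz.
141.7 kHz mod fs = 31.9 kHz.
31.9 kHz > fs/2 = 27.45 kHz, folds to fs − 31.9 kHz = 23 kHz.
187.7 kHz mod fs = 23 kHz.
23 kHz ≤ fs/2 = 27.45 kHz, appears at 23 kHz.
206 kHz mod fs = 41.3 kHz.
41.3 kHz > fs/2 = 27.45 kHz, folds to fs − 41.3 kHz = 13.6 kHz.
140.4 kHz mod fs = 30.6 kHz.
30.6 kHz > fs/2 = 27.45 kHz, folds to fs − 30.6 kHz = 24.3 kHz.
141.7 kHz and 187.7 kHz both map to 23 kHz.

23 kHz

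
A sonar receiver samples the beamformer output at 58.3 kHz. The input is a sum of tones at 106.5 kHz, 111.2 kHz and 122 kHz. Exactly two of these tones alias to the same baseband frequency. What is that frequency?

fs/2 = 29.15 kHz.
106.5 kHz mod fs = 48.2 kHz.
48.2 kHz > fs/2 = 29.15 kHz, folds to fs − 48.2 kHz = 10.1 kHz.
111.2 kHz mod fs = 52.9 kHz.
52.9 kHz > fs/2 = 29.15 kHz, folds to fs − 52.9 kHz = 5.4 kHz.
122 kHz mod fs = 5.4 kHz.
5.4 kHz ≤ fs/2 = 29.15 kHz, appears at 5.4 kHz.
111.2 kHz and 122 kHz both map to 5.4 kHz.

5.4 kHz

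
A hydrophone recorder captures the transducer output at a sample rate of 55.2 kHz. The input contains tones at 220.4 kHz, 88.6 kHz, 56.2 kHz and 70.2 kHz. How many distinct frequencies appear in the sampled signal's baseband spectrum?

4

fs/2 = 27.6 kHz.
220.4 kHz mod fs = 54.8 kHz.
54.8 kHz > fs/2 = 27.6 kHz, folds to fs − 54.8 kHz = 0.4 kHz.
88.6 kHz mod fs = 33.4 kHz.
33.4 kHz > fs/2 = 27.6 kHz, folds to fs − 33.4 kHz = 21.8 kHz.
56.2 kHz mod fs = 1 kHz.
1 kHz ≤ fs/2 = 27.6 kHz, appears at 1 kHz.
70.2 kHz mod fs = 15 kHz.
15 kHz ≤ fs/2 = 27.6 kHz, appears at 15 kHz.
Distinct values: {0.4 kHz, 1 kHz, 15 kHz, 21.8 kHz} → 4.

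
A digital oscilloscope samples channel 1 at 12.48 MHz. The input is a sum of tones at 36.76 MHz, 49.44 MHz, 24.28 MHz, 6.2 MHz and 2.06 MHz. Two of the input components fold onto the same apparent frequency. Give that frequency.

0.68 MHz

fs/2 = 6.24 MHz.
36.76 MHz mod fs = 11.8 MHz.
11.8 MHz > fs/2 = 6.24 MHz, folds to fs − 11.8 MHz = 0.68 MHz.
49.44 MHz mod fs = 12 MHz.
12 MHz > fs/2 = 6.24 MHz, folds to fs − 12 MHz = 0.48 MHz.
24.28 MHz mod fs = 11.8 MHz.
11.8 MHz > fs/2 = 6.24 MHz, folds to fs − 11.8 MHz = 0.68 MHz.
6.2 MHz ≤ fs/2 = 6.24 MHz, passes unchanged.
2.06 MHz ≤ fs/2 = 6.24 MHz, passes unchanged.
24.28 MHz and 36.76 MHz both map to 0.68 MHz.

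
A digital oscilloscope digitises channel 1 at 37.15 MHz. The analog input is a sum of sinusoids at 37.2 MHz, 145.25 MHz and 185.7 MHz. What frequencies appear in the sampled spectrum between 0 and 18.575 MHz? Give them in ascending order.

fs/2 = 18.575 MHz.
37.2 MHz mod fs = 0.05 MHz.
0.05 MHz ≤ fs/2 = 18.575 MHz, appears at 0.05 MHz.
145.25 MHz mod fs = 33.8 MHz.
33.8 MHz > fs/2 = 18.575 MHz, folds to fs − 33.8 MHz = 3.35 MHz.
185.7 MHz mod fs = 37.1 MHz.
37.1 MHz > fs/2 = 18.575 MHz, folds to fs − 37.1 MHz = 0.05 MHz.
Distinct values: {0.05 MHz, 3.35 MHz}.

0.05 MHz, 3.35 MHz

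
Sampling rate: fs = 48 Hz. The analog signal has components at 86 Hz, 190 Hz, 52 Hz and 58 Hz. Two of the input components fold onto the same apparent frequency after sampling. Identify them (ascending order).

58 Hz, 86 Hz

fs/2 = 24 Hz.
86 Hz mod fs = 38 Hz.
38 Hz > fs/2 = 24 Hz, folds to fs − 38 Hz = 10 Hz.
190 Hz mod fs = 46 Hz.
46 Hz > fs/2 = 24 Hz, folds to fs − 46 Hz = 2 Hz.
52 Hz mod fs = 4 Hz.
4 Hz ≤ fs/2 = 24 Hz, appears at 4 Hz.
58 Hz mod fs = 10 Hz.
10 Hz ≤ fs/2 = 24 Hz, appears at 10 Hz.
58 Hz and 86 Hz both map to 10 Hz.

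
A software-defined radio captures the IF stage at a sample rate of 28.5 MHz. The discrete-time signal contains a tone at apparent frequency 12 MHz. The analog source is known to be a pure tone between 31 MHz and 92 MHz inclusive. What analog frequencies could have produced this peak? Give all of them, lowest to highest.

40.5 MHz, 45 MHz, 69 MHz, 73.5 MHz

Frequencies that alias to 12 MHz are k·fs ± 12 MHz for integer k ≥ 0.
k=0: 12 MHz.
k=1: 16.5 MHz, 40.5 MHz.
k=2: 45 MHz, 69 MHz.
k=3: 73.5 MHz, 97.5 MHz.
k=4: 102 MHz, 126 MHz.
Within [31 MHz, 92 MHz]: 40.5 MHz, 45 MHz, 69 MHz, 73.5 MHz.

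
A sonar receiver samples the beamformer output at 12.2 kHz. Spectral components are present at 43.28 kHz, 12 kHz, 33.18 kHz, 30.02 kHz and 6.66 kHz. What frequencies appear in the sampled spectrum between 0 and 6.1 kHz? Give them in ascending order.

0.2 kHz, 3.42 kHz, 5.52 kHz, 5.54 kHz, 5.62 kHz

fs/2 = 6.1 kHz.
43.28 kHz mod fs = 6.68 kHz.
6.68 kHz > fs/2 = 6.1 kHz, folds to fs − 6.68 kHz = 5.52 kHz.
12 kHz > fs/2 = 6.1 kHz, folds to fs − 12 kHz = 0.2 kHz.
33.18 kHz mod fs = 8.78 kHz.
8.78 kHz > fs/2 = 6.1 kHz, folds to fs − 8.78 kHz = 3.42 kHz.
30.02 kHz mod fs = 5.62 kHz.
5.62 kHz ≤ fs/2 = 6.1 kHz, appears at 5.62 kHz.
6.66 kHz > fs/2 = 6.1 kHz, folds to fs − 6.66 kHz = 5.54 kHz.
Distinct values: {0.2 kHz, 3.42 kHz, 5.52 kHz, 5.54 kHz, 5.62 kHz}.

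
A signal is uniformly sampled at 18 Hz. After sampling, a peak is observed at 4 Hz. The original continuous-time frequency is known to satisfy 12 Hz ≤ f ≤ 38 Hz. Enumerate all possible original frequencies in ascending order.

14 Hz, 22 Hz, 32 Hz

Frequencies that alias to 4 Hz are k·fs ± 4 Hz for integer k ≥ 0.
k=0: 4 Hz.
k=1: 14 Hz, 22 Hz.
k=2: 32 Hz, 40 Hz.
k=3: 50 Hz, 58 Hz.
Within [12 Hz, 38 Hz]: 14 Hz, 22 Hz, 32 Hz.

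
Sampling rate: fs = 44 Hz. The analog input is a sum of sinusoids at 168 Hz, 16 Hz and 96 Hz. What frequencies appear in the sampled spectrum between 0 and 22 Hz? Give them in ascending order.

fs/2 = 22 Hz.
168 Hz mod fs = 36 Hz.
36 Hz > fs/2 = 22 Hz, folds to fs − 36 Hz = 8 Hz.
16 Hz ≤ fs/2 = 22 Hz, passes unchanged.
96 Hz mod fs = 8 Hz.
8 Hz ≤ fs/2 = 22 Hz, appears at 8 Hz.
Distinct values: {8 Hz, 16 Hz}.

8 Hz, 16 Hz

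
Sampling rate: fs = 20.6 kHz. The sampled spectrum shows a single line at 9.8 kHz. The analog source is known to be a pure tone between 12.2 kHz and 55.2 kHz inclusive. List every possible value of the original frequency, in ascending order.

30.4 kHz, 31.4 kHz, 51 kHz, 52 kHz

Frequencies that alias to 9.8 kHz are k·fs ± 9.8 kHz for integer k ≥ 0.
k=0: 9.8 kHz.
k=1: 10.8 kHz, 30.4 kHz.
k=2: 31.4 kHz, 51 kHz.
k=3: 52 kHz, 71.6 kHz.
k=4: 72.6 kHz, 92.2 kHz.
Within [12.2 kHz, 55.2 kHz]: 30.4 kHz, 31.4 kHz, 51 kHz, 52 kHz.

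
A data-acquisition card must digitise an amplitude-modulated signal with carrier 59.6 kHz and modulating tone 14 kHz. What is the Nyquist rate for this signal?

147.2 kHz

AM sidebands sit at fc ± fm = 45.6 kHz and 73.6 kHz.
Highest-frequency component: 73.6 kHz.
Nyquist rate = 2 × 73.6 kHz = 147.2 kHz.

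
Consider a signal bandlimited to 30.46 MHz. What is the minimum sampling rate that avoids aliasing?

60.92 MHz

Nyquist rate = 2 × 30.46 MHz = 60.92 MHz.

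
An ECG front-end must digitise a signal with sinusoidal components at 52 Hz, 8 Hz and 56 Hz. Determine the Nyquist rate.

Highest-frequency component: 56 Hz.
Nyquist rate = 2 × 56 Hz = 112 Hz.

112 Hz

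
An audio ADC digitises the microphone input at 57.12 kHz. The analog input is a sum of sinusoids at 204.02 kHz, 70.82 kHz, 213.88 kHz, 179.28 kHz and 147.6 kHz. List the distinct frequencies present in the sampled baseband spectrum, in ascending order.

7.92 kHz, 13.7 kHz, 14.6 kHz, 23.76 kHz, 24.46 kHz

fs/2 = 28.56 kHz.
204.02 kHz mod fs = 32.66 kHz.
32.66 kHz > fs/2 = 28.56 kHz, folds to fs − 32.66 kHz = 24.46 kHz.
70.82 kHz mod fs = 13.7 kHz.
13.7 kHz ≤ fs/2 = 28.56 kHz, appears at 13.7 kHz.
213.88 kHz mod fs = 42.52 kHz.
42.52 kHz > fs/2 = 28.56 kHz, folds to fs − 42.52 kHz = 14.6 kHz.
179.28 kHz mod fs = 7.92 kHz.
7.92 kHz ≤ fs/2 = 28.56 kHz, appears at 7.92 kHz.
147.6 kHz mod fs = 33.36 kHz.
33.36 kHz > fs/2 = 28.56 kHz, folds to fs − 33.36 kHz = 23.76 kHz.
Distinct values: {7.92 kHz, 13.7 kHz, 14.6 kHz, 23.76 kHz, 24.46 kHz}.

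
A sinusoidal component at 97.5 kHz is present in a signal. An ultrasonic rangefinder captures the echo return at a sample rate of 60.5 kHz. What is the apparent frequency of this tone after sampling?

97.5 kHz mod fs = 37 kHz.
37 kHz > fs/2 = 30.25 kHz, folds to fs − 37 kHz = 23.5 kHz.

23.5 kHz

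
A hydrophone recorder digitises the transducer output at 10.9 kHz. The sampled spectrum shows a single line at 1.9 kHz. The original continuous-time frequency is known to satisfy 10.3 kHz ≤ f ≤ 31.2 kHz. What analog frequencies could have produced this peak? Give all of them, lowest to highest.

Frequencies that alias to 1.9 kHz are k·fs ± 1.9 kHz for integer k ≥ 0.
k=0: 1.9 kHz.
k=1: 9 kHz, 12.8 kHz.
k=2: 19.9 kHz, 23.7 kHz.
k=3: 30.8 kHz, 34.6 kHz.
k=4: 41.7 kHz, 45.5 kHz.
Within [10.3 kHz, 31.2 kHz]: 12.8 kHz, 19.9 kHz, 23.7 kHz, 30.8 kHz.

12.8 kHz, 19.9 kHz, 23.7 kHz, 30.8 kHz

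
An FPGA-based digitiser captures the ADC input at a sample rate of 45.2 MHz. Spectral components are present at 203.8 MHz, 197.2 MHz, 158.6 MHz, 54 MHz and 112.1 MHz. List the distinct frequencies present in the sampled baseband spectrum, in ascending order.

fs/2 = 22.6 MHz.
203.8 MHz mod fs = 23 MHz.
23 MHz > fs/2 = 22.6 MHz, folds to fs − 23 MHz = 22.2 MHz.
197.2 MHz mod fs = 16.4 MHz.
16.4 MHz ≤ fs/2 = 22.6 MHz, appears at 16.4 MHz.
158.6 MHz mod fs = 23 MHz.
23 MHz > fs/2 = 22.6 MHz, folds to fs − 23 MHz = 22.2 MHz.
54 MHz mod fs = 8.8 MHz.
8.8 MHz ≤ fs/2 = 22.6 MHz, appears at 8.8 MHz.
112.1 MHz mod fs = 21.7 MHz.
21.7 MHz ≤ fs/2 = 22.6 MHz, appears at 21.7 MHz.
Distinct values: {8.8 MHz, 16.4 MHz, 21.7 MHz, 22.2 MHz}.

8.8 MHz, 16.4 MHz, 21.7 MHz, 22.2 MHz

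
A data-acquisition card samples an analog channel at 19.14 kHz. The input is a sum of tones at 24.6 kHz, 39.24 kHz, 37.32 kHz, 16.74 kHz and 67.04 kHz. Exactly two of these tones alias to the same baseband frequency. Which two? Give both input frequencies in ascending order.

fs/2 = 9.57 kHz.
24.6 kHz mod fs = 5.46 kHz.
5.46 kHz ≤ fs/2 = 9.57 kHz, appears at 5.46 kHz.
39.24 kHz mod fs = 0.96 kHz.
0.96 kHz ≤ fs/2 = 9.57 kHz, appears at 0.96 kHz.
37.32 kHz mod fs = 18.18 kHz.
18.18 kHz > fs/2 = 9.57 kHz, folds to fs − 18.18 kHz = 0.96 kHz.
16.74 kHz > fs/2 = 9.57 kHz, folds to fs − 16.74 kHz = 2.4 kHz.
67.04 kHz mod fs = 9.62 kHz.
9.62 kHz > fs/2 = 9.57 kHz, folds to fs − 9.62 kHz = 9.52 kHz.
37.32 kHz and 39.24 kHz both map to 0.96 kHz.

37.32 kHz, 39.24 kHz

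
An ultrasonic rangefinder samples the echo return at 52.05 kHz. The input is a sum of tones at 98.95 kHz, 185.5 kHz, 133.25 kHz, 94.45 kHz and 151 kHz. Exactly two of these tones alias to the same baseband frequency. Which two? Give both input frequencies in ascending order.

fs/2 = 26.025 kHz.
98.95 kHz mod fs = 46.9 kHz.
46.9 kHz > fs/2 = 26.025 kHz, folds to fs − 46.9 kHz = 5.15 kHz.
185.5 kHz mod fs = 29.35 kHz.
29.35 kHz > fs/2 = 26.025 kHz, folds to fs − 29.35 kHz = 22.7 kHz.
133.25 kHz mod fs = 29.15 kHz.
29.15 kHz > fs/2 = 26.025 kHz, folds to fs − 29.15 kHz = 22.9 kHz.
94.45 kHz mod fs = 42.4 kHz.
42.4 kHz > fs/2 = 26.025 kHz, folds to fs − 42.4 kHz = 9.65 kHz.
151 kHz mod fs = 46.9 kHz.
46.9 kHz > fs/2 = 26.025 kHz, folds to fs − 46.9 kHz = 5.15 kHz.
98.95 kHz and 151 kHz both map to 5.15 kHz.

98.95 kHz, 151 kHz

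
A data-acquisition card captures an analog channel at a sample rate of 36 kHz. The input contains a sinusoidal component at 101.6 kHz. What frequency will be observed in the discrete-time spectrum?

6.4 kHz

101.6 kHz mod fs = 29.6 kHz.
29.6 kHz > fs/2 = 18 kHz, folds to fs − 29.6 kHz = 6.4 kHz.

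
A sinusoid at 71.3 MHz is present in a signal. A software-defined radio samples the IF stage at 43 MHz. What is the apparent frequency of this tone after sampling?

71.3 MHz mod fs = 28.3 MHz.
28.3 MHz > fs/2 = 21.5 MHz, folds to fs − 28.3 MHz = 14.7 MHz.

14.7 MHz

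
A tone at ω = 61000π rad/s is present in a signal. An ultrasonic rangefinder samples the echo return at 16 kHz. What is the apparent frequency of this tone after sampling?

1.5 kHz

ω = 61000π rad/s → f = ω/(2π) = 30500 Hz = 30.5 kHz.
30.5 kHz mod fs = 14.5 kHz.
14.5 kHz > fs/2 = 8 kHz, folds to fs − 14.5 kHz = 1.5 kHz.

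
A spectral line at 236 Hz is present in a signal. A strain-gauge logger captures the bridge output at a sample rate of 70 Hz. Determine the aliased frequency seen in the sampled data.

26 Hz

236 Hz mod fs = 26 Hz.
26 Hz ≤ fs/2 = 35 Hz, appears at 26 Hz.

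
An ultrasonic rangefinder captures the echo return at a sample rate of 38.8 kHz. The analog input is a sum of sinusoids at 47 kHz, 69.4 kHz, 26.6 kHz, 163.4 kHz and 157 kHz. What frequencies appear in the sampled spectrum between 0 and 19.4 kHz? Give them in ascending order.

fs/2 = 19.4 kHz.
47 kHz mod fs = 8.2 kHz.
8.2 kHz ≤ fs/2 = 19.4 kHz, appears at 8.2 kHz.
69.4 kHz mod fs = 30.6 kHz.
30.6 kHz > fs/2 = 19.4 kHz, folds to fs − 30.6 kHz = 8.2 kHz.
26.6 kHz > fs/2 = 19.4 kHz, folds to fs − 26.6 kHz = 12.2 kHz.
163.4 kHz mod fs = 8.2 kHz.
8.2 kHz ≤ fs/2 = 19.4 kHz, appears at 8.2 kHz.
157 kHz mod fs = 1.8 kHz.
1.8 kHz ≤ fs/2 = 19.4 kHz, appears at 1.8 kHz.
Distinct values: {1.8 kHz, 8.2 kHz, 12.2 kHz}.

1.8 kHz, 8.2 kHz, 12.2 kHz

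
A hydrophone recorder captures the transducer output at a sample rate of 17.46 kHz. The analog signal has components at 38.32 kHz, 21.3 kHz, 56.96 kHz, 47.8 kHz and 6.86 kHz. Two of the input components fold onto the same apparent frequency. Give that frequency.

fs/2 = 8.73 kHz.
38.32 kHz mod fs = 3.4 kHz.
3.4 kHz ≤ fs/2 = 8.73 kHz, appears at 3.4 kHz.
21.3 kHz mod fs = 3.84 kHz.
3.84 kHz ≤ fs/2 = 8.73 kHz, appears at 3.84 kHz.
56.96 kHz mod fs = 4.58 kHz.
4.58 kHz ≤ fs/2 = 8.73 kHz, appears at 4.58 kHz.
47.8 kHz mod fs = 12.88 kHz.
12.88 kHz > fs/2 = 8.73 kHz, folds to fs − 12.88 kHz = 4.58 kHz.
6.86 kHz ≤ fs/2 = 8.73 kHz, passes unchanged.
47.8 kHz and 56.96 kHz both map to 4.58 kHz.

4.58 kHz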